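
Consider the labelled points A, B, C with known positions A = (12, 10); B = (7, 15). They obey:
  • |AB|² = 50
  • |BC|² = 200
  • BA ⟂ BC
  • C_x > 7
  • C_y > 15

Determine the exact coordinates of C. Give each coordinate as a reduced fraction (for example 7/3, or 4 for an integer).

C = (17, 25)

1. C_x = 17  [[BA ⟂ BC ⇒ 5x-5y+40=0] ∩ [|C−(7, 15)|²=200]]
2. C_y = 25  [[BA ⟂ BC ⇒ 5x-5y+40=0] ∩ [|C−(7, 15)|²=200]]
   so C = (17, 25)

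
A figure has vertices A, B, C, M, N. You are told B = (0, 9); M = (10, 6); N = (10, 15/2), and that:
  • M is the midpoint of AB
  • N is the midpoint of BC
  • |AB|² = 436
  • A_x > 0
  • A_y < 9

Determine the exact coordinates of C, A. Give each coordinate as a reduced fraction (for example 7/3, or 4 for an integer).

1. A_x = 20  [A = 2·M−B = 2·(10, 6)−(0, 9)]
2. A_y = 3  [A = 2·M−B = 2·(10, 6)−(0, 9)]
   so A = (20, 3)
3. C_x = 20  [C = 2·N−B = 2·(10, 15/2)−(0, 9)]
4. C_y = 6  [C = 2·N−B = 2·(10, 15/2)−(0, 9)]
   so C = (20, 6)

C = (20, 6)
A = (20, 3)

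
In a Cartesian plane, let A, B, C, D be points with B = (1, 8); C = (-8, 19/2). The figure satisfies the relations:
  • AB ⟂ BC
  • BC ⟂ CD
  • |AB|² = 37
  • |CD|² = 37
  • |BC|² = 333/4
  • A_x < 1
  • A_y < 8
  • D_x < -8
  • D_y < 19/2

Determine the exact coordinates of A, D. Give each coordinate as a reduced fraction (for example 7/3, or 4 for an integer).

A = (0, 2)
D = (-9, 7/2)

1. A_x = 0  [[AB ⟂ BC ⇒ 9x-3/2y+3=0] ∩ [|A−(1, 8)|²=37]]
2. A_y = 2  [[AB ⟂ BC ⇒ 9x-3/2y+3=0] ∩ [|A−(1, 8)|²=37]]
   so A = (0, 2)
3. D_x = -9  [[BC ⟂ CD ⇒ -9x+3/2y-345/4=0] ∩ [|D−(-8, 19/2)|²=37]]
4. D_y = 7/2  [[BC ⟂ CD ⇒ -9x+3/2y-345/4=0] ∩ [|D−(-8, 19/2)|²=37]]
   so D = (-9, 7/2)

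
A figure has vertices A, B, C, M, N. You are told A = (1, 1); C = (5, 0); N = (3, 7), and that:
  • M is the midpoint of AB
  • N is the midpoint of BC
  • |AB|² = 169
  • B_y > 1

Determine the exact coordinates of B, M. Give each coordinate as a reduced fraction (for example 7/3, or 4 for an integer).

1. B_x = 1  [B = 2·N−C = 2·(3, 7)−(5, 0)]
2. B_y = 14  [B = 2·N−C = 2·(3, 7)−(5, 0)]
   so B = (1, 14)
3. M_x = 1  [2·M = A+B = (1, 1)+(1, 14)]
4. M_y = 15/2  [2·M = A+B = (1, 1)+(1, 14)]
   so M = (1, 15/2)

B = (1, 14)
M = (1, 15/2)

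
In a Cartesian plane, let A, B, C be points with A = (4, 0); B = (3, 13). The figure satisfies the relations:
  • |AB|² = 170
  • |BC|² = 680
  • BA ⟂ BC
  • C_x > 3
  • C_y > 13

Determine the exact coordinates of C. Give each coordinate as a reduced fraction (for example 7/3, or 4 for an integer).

1. C_x = 29  [[BA ⟂ BC ⇒ 1x-13y+166=0] ∩ [|C−(3, 13)|²=680]]
2. C_y = 15  [[BA ⟂ BC ⇒ 1x-13y+166=0] ∩ [|C−(3, 13)|²=680]]
   so C = (29, 15)

C = (29, 15)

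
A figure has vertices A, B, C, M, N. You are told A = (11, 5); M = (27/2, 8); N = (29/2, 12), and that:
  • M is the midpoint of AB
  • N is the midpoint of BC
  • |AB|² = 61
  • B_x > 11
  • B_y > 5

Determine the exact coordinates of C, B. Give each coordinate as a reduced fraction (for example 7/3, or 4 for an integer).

C = (13, 13)
B = (16, 11)

1. B_x = 16  [B = 2·M−A = 2·(27/2, 8)−(11, 5)]
2. B_y = 11  [B = 2·M−A = 2·(27/2, 8)−(11, 5)]
   so B = (16, 11)
3. C_x = 13  [C = 2·N−B = 2·(29/2, 12)−(16, 11)]
4. C_y = 13  [C = 2·N−B = 2·(29/2, 12)−(16, 11)]
   so C = (13, 13)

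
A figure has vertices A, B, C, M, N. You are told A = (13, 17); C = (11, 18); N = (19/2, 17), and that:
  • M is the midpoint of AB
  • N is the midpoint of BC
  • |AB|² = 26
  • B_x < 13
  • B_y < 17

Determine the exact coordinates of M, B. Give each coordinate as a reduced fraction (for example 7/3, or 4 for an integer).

M = (21/2, 33/2)
B = (8, 16)

1. B_x = 8  [B = 2·N−C = 2·(19/2, 17)−(11, 18)]
2. B_y = 16  [B = 2·N−C = 2·(19/2, 17)−(11, 18)]
   so B = (8, 16)
3. M_x = 21/2  [2·M = A+B = (13, 17)+(8, 16)]
4. M_y = 33/2  [2·M = A+B = (13, 17)+(8, 16)]
   so M = (21/2, 33/2)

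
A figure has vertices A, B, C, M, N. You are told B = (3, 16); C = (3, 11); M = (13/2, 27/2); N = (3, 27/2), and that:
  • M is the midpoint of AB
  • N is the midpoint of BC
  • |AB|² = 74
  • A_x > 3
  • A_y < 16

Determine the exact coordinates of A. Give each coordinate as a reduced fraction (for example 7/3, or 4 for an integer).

1. A_x = 10  [A = 2·M−B = 2·(13/2, 27/2)−(3, 16)]
2. A_y = 11  [A = 2·M−B = 2·(13/2, 27/2)−(3, 16)]
   so A = (10, 11)

A = (10, 11)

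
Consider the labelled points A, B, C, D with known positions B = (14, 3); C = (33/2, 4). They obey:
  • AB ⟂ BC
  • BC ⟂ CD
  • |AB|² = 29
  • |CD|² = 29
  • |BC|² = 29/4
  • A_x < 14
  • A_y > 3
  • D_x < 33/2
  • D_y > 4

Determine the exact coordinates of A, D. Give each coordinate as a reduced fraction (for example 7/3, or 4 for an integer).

A = (12, 8)
D = (29/2, 9)

1. A_x = 12  [[AB ⟂ BC ⇒ -5/2x-1y+38=0] ∩ [|A−(14, 3)|²=29]]
2. A_y = 8  [[AB ⟂ BC ⇒ -5/2x-1y+38=0] ∩ [|A−(14, 3)|²=29]]
   so A = (12, 8)
3. D_x = 29/2  [[BC ⟂ CD ⇒ 5/2x+1y-181/4=0] ∩ [|D−(33/2, 4)|²=29]]
4. D_y = 9  [[BC ⟂ CD ⇒ 5/2x+1y-181/4=0] ∩ [|D−(33/2, 4)|²=29]]
   so D = (29/2, 9)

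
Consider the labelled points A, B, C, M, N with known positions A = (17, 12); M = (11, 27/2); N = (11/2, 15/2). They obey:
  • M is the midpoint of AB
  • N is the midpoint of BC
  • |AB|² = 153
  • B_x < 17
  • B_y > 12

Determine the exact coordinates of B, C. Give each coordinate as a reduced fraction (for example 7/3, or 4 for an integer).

B = (5, 15)
C = (6, 0)

1. B_x = 5  [B = 2·M−A = 2·(11, 27/2)−(17, 12)]
2. B_y = 15  [B = 2·M−A = 2·(11, 27/2)−(17, 12)]
   so B = (5, 15)
3. C_x = 6  [C = 2·N−B = 2·(11/2, 15/2)−(5, 15)]
4. C_y = 0  [C = 2·N−B = 2·(11/2, 15/2)−(5, 15)]
   so C = (6, 0)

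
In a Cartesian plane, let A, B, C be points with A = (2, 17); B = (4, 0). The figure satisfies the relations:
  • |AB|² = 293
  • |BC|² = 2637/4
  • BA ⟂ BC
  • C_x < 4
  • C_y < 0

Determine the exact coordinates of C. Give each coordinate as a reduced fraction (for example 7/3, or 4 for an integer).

1. C_x = -43/2  [[BA ⟂ BC ⇒ -2x+17y+8=0] ∩ [|C−(4, 0)|²=2637/4]]
2. C_y = -3  [[BA ⟂ BC ⇒ -2x+17y+8=0] ∩ [|C−(4, 0)|²=2637/4]]
   so C = (-43/2, -3)

C = (-43/2, -3)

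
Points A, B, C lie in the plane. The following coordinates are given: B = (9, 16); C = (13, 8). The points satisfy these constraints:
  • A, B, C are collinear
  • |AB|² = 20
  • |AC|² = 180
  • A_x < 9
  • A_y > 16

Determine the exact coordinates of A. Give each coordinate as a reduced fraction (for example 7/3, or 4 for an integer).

A = (7, 20)

1. A_x = 7  [[A, B, C are collinear ⇒ 8x+4y-136=0] ∩ [|A−(9, 16)|²=20]]
2. A_y = 20  [[A, B, C are collinear ⇒ 8x+4y-136=0] ∩ [|A−(9, 16)|²=20]]
   so A = (7, 20)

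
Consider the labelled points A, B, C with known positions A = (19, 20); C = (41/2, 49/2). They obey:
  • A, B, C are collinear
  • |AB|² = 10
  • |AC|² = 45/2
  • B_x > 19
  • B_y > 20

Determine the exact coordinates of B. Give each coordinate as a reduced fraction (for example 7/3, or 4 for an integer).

B = (20, 23)

1. B_x = 20  [[A, B, C are collinear ⇒ 9/2x-3/2y-111/2=0] ∩ [|B−(19, 20)|²=10]]
2. B_y = 23  [[A, B, C are collinear ⇒ 9/2x-3/2y-111/2=0] ∩ [|B−(19, 20)|²=10]]
   so B = (20, 23)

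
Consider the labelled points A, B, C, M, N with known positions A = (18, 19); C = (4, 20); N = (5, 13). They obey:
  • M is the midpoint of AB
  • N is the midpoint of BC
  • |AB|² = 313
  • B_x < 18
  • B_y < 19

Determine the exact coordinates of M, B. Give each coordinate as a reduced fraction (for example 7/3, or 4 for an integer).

M = (12, 25/2)
B = (6, 6)

1. B_x = 6  [B = 2·N−C = 2·(5, 13)−(4, 20)]
2. B_y = 6  [B = 2·N−C = 2·(5, 13)−(4, 20)]
   so B = (6, 6)
3. M_x = 12  [2·M = A+B = (18, 19)+(6, 6)]
4. M_y = 25/2  [2·M = A+B = (18, 19)+(6, 6)]
   so M = (12, 25/2)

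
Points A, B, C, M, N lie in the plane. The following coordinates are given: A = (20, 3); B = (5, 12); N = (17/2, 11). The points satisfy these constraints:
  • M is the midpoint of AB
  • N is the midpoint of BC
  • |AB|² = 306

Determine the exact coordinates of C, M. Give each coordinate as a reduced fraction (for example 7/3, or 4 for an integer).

1. M_x = 25/2  [2·M = A+B = (20, 3)+(5, 12)]
2. M_y = 15/2  [2·M = A+B = (20, 3)+(5, 12)]
   so M = (25/2, 15/2)
3. C_x = 12  [C = 2·N−B = 2·(17/2, 11)−(5, 12)]
4. C_y = 10  [C = 2·N−B = 2·(17/2, 11)−(5, 12)]
   so C = (12, 10)

C = (12, 10)
M = (25/2, 15/2)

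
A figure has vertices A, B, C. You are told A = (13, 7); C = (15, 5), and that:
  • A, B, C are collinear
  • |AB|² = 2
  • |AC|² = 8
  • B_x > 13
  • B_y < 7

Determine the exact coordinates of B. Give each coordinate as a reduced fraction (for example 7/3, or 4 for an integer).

B = (14, 6)

1. B_x = 14  [[A, B, C are collinear ⇒ -2x-2y+40=0] ∩ [|B−(13, 7)|²=2]]
2. B_y = 6  [[A, B, C are collinear ⇒ -2x-2y+40=0] ∩ [|B−(13, 7)|²=2]]
   so B = (14, 6)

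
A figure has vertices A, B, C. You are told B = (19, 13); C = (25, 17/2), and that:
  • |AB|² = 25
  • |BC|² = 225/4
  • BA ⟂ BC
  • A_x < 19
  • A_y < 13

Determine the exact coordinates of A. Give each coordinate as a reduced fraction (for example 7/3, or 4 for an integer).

A = (16, 9)

1. A_x = 16  [[BA ⟂ BC ⇒ 6x-9/2y-111/2=0] ∩ [|A−(19, 13)|²=25]]
2. A_y = 9  [[BA ⟂ BC ⇒ 6x-9/2y-111/2=0] ∩ [|A−(19, 13)|²=25]]
   so A = (16, 9)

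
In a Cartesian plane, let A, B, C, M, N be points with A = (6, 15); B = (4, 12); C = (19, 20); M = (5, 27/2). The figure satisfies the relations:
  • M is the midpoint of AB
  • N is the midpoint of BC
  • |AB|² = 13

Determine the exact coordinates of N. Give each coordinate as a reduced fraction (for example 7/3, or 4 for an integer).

N = (23/2, 16)

1. N_x = 23/2  [2·N = B+C = (4, 12)+(19, 20)]
2. N_y = 16  [2·N = B+C = (4, 12)+(19, 20)]
   so N = (23/2, 16)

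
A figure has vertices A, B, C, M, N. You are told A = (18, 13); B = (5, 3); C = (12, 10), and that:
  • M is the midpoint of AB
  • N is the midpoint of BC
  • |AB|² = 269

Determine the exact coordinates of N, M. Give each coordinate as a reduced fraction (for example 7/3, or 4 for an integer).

1. M_x = 23/2  [2·M = A+B = (18, 13)+(5, 3)]
2. M_y = 8  [2·M = A+B = (18, 13)+(5, 3)]
   so M = (23/2, 8)
3. N_x = 17/2  [2·N = B+C = (5, 3)+(12, 10)]
4. N_y = 13/2  [2·N = B+C = (5, 3)+(12, 10)]
   so N = (17/2, 13/2)

N = (17/2, 13/2)
M = (23/2, 8)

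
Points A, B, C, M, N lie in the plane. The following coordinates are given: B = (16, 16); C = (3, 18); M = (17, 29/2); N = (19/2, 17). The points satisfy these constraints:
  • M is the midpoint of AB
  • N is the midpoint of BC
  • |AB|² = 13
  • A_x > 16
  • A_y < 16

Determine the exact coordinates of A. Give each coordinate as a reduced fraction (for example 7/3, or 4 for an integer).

1. A_x = 18  [A = 2·M−B = 2·(17, 29/2)−(16, 16)]
2. A_y = 13  [A = 2·M−B = 2·(17, 29/2)−(16, 16)]
   so A = (18, 13)

A = (18, 13)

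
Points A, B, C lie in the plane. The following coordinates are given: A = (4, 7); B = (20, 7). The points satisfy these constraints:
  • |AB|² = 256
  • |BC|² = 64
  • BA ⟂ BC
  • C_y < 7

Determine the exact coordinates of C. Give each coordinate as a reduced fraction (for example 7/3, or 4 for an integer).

C = (20, -1)

1. C_x = 20  [[BA ⟂ BC ⇒ -16x+320=0] ∩ [|C−(20, 7)|²=64]]
2. C_y = -1  [[BA ⟂ BC ⇒ -16x+320=0] ∩ [|C−(20, 7)|²=64]]
   so C = (20, -1)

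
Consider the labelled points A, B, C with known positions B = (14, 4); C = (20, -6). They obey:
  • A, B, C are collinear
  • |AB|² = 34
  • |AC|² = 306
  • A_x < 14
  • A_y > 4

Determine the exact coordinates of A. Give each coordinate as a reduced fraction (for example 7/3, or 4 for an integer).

A = (11, 9)

1. A_x = 11  [[A, B, C are collinear ⇒ 10x+6y-164=0] ∩ [|A−(14, 4)|²=34]]
2. A_y = 9  [[A, B, C are collinear ⇒ 10x+6y-164=0] ∩ [|A−(14, 4)|²=34]]
   so A = (11, 9)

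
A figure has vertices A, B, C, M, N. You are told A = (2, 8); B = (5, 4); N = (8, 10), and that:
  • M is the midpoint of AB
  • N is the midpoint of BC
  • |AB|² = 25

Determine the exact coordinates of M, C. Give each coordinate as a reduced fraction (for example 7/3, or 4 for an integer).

1. M_x = 7/2  [2·M = A+B = (2, 8)+(5, 4)]
2. M_y = 6  [2·M = A+B = (2, 8)+(5, 4)]
   so M = (7/2, 6)
3. C_x = 11  [C = 2·N−B = 2·(8, 10)−(5, 4)]
4. C_y = 16  [C = 2·N−B = 2·(8, 10)−(5, 4)]
   so C = (11, 16)

M = (7/2, 6)
C = (11, 16)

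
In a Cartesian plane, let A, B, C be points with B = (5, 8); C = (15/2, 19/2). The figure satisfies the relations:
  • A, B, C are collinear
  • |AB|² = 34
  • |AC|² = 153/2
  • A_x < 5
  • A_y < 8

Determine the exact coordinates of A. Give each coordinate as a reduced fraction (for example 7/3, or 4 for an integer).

A = (0, 5)

1. A_x = 0  [[A, B, C are collinear ⇒ -3/2x+5/2y-25/2=0] ∩ [|A−(5, 8)|²=34]]
2. A_y = 5  [[A, B, C are collinear ⇒ -3/2x+5/2y-25/2=0] ∩ [|A−(5, 8)|²=34]]
   so A = (0, 5)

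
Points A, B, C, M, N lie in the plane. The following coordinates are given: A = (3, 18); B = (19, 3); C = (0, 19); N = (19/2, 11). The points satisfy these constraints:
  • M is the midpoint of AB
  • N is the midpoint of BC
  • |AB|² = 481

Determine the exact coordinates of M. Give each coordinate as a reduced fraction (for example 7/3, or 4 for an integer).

1. M_x = 11  [2·M = A+B = (3, 18)+(19, 3)]
2. M_y = 21/2  [2·M = A+B = (3, 18)+(19, 3)]
   so M = (11, 21/2)

M = (11, 21/2)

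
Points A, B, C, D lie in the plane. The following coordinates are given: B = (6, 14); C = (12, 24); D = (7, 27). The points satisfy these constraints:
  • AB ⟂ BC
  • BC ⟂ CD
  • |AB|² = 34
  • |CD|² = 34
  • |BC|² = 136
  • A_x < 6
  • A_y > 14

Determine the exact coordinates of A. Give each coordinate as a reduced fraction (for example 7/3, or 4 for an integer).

A = (1, 17)

1. A_x = 1  [[AB ⟂ BC ⇒ -6x-10y+176=0] ∩ [|A−(6, 14)|²=34]]
2. A_y = 17  [[AB ⟂ BC ⇒ -6x-10y+176=0] ∩ [|A−(6, 14)|²=34]]
   so A = (1, 17)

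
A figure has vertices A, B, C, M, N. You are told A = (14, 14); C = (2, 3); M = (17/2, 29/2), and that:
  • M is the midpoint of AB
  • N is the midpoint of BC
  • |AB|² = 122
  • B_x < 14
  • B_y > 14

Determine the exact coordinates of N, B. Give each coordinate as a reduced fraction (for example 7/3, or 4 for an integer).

1. B_x = 3  [B = 2·M−A = 2·(17/2, 29/2)−(14, 14)]
2. B_y = 15  [B = 2·M−A = 2·(17/2, 29/2)−(14, 14)]
   so B = (3, 15)
3. N_x = 5/2  [2·N = B+C = (3, 15)+(2, 3)]
4. N_y = 9  [2·N = B+C = (3, 15)+(2, 3)]
   so N = (5/2, 9)

N = (5/2, 9)
B = (3, 15)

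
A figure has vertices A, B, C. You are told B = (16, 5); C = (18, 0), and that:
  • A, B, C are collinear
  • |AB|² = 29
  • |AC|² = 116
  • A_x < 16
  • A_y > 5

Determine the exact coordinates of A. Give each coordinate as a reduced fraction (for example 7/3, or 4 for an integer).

1. A_x = 14  [[A, B, C are collinear ⇒ 5x+2y-90=0] ∩ [|A−(16, 5)|²=29]]
2. A_y = 10  [[A, B, C are collinear ⇒ 5x+2y-90=0] ∩ [|A−(16, 5)|²=29]]
   so A = (14, 10)

A = (14, 10)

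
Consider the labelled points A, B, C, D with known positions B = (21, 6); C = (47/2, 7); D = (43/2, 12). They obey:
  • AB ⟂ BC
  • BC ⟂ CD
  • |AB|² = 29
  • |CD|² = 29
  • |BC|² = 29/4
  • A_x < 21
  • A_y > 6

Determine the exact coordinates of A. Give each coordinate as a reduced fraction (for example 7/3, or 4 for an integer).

1. A_x = 19  [[AB ⟂ BC ⇒ -5/2x-1y+117/2=0] ∩ [|A−(21, 6)|²=29]]
2. A_y = 11  [[AB ⟂ BC ⇒ -5/2x-1y+117/2=0] ∩ [|A−(21, 6)|²=29]]
   so A = (19, 11)

A = (19, 11)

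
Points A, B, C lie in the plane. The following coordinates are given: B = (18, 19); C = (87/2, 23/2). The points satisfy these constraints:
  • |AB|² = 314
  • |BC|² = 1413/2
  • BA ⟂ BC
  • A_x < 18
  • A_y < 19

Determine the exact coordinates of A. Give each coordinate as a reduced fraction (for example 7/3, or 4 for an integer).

A = (13, 2)

1. A_x = 13  [[BA ⟂ BC ⇒ 51/2x-15/2y-633/2=0] ∩ [|A−(18, 19)|²=314]]
2. A_y = 2  [[BA ⟂ BC ⇒ 51/2x-15/2y-633/2=0] ∩ [|A−(18, 19)|²=314]]
   so A = (13, 2)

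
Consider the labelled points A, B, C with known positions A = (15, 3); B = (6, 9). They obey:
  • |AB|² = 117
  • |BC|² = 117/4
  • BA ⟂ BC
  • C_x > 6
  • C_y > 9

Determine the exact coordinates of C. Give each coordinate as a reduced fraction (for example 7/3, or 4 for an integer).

1. C_x = 9  [[BA ⟂ BC ⇒ 9x-6y=0] ∩ [|C−(6, 9)|²=117/4]]
2. C_y = 27/2  [[BA ⟂ BC ⇒ 9x-6y=0] ∩ [|C−(6, 9)|²=117/4]]
   so C = (9, 27/2)

C = (9, 27/2)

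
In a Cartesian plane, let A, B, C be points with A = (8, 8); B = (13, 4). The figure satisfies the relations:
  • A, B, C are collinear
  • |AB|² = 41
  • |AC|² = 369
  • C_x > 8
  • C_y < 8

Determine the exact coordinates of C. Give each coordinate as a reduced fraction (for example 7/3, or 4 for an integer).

1. C_x = 23  [[A, B, C are collinear ⇒ 4x+5y-72=0] ∩ [|C−(8, 8)|²=369]]
2. C_y = -4  [[A, B, C are collinear ⇒ 4x+5y-72=0] ∩ [|C−(8, 8)|²=369]]
   so C = (23, -4)

C = (23, -4)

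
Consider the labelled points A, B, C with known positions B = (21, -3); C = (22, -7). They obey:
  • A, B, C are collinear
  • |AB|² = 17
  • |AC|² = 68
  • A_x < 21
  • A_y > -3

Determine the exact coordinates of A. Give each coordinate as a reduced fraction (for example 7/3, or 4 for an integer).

1. A_x = 20  [[A, B, C are collinear ⇒ 4x+1y-81=0] ∩ [|A−(21, -3)|²=17]]
2. A_y = 1  [[A, B, C are collinear ⇒ 4x+1y-81=0] ∩ [|A−(21, -3)|²=17]]
   so A = (20, 1)

A = (20, 1)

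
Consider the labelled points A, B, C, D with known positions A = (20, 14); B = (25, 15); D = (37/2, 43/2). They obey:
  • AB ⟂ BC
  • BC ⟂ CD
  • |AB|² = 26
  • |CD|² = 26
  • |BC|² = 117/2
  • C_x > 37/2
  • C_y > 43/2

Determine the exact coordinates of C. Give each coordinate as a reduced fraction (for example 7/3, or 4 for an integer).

C = (47/2, 45/2)

1. C_x = 47/2  [[AB ⟂ BC ⇒ 5x+1y-140=0] ∩ [|C−(37/2, 43/2)|²=26]]
2. C_y = 45/2  [[AB ⟂ BC ⇒ 5x+1y-140=0] ∩ [|C−(37/2, 43/2)|²=26]]
   so C = (47/2, 45/2)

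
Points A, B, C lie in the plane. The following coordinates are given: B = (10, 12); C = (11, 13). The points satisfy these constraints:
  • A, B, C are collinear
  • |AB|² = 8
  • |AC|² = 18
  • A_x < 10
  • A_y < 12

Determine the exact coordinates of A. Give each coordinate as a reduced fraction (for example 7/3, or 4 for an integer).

1. A_x = 8  [[A, B, C are collinear ⇒ -1x+1y-2=0] ∩ [|A−(10, 12)|²=8]]
2. A_y = 10  [[A, B, C are collinear ⇒ -1x+1y-2=0] ∩ [|A−(10, 12)|²=8]]
   so A = (8, 10)

A = (8, 10)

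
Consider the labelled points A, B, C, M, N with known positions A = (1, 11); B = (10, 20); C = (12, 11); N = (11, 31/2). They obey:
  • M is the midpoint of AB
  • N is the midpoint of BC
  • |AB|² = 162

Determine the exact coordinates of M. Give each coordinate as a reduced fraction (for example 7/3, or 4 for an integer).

M = (11/2, 31/2)

1. M_x = 11/2  [2·M = A+B = (1, 11)+(10, 20)]
2. M_y = 31/2  [2·M = A+B = (1, 11)+(10, 20)]
   so M = (11/2, 31/2)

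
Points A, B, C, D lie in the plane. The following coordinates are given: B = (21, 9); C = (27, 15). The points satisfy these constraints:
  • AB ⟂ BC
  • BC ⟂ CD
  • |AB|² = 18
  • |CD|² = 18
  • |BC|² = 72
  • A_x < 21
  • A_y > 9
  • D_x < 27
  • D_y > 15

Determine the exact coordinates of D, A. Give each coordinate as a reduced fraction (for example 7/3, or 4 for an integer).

D = (24, 18)
A = (18, 12)

1. D_x = 24  [[BC ⟂ CD ⇒ 6x+6y-252=0] ∩ [|D−(27, 15)|²=18]]
2. D_y = 18  [[BC ⟂ CD ⇒ 6x+6y-252=0] ∩ [|D−(27, 15)|²=18]]
   so D = (24, 18)
3. A_x = 18  [[AB ⟂ BC ⇒ -6x-6y+180=0] ∩ [|A−(21, 9)|²=18]]
4. A_y = 12  [[AB ⟂ BC ⇒ -6x-6y+180=0] ∩ [|A−(21, 9)|²=18]]
   so A = (18, 12)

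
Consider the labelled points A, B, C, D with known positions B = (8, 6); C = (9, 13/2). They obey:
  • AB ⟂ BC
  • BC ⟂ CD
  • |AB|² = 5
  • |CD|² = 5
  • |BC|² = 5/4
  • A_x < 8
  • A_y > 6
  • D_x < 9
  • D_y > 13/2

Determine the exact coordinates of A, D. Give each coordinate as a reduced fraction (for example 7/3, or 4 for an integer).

A = (7, 8)
D = (8, 17/2)

1. A_x = 7  [[AB ⟂ BC ⇒ -1x-1/2y+11=0] ∩ [|A−(8, 6)|²=5]]
2. A_y = 8  [[AB ⟂ BC ⇒ -1x-1/2y+11=0] ∩ [|A−(8, 6)|²=5]]
   so A = (7, 8)
3. D_x = 8  [[BC ⟂ CD ⇒ 1x+1/2y-49/4=0] ∩ [|D−(9, 13/2)|²=5]]
4. D_y = 17/2  [[BC ⟂ CD ⇒ 1x+1/2y-49/4=0] ∩ [|D−(9, 13/2)|²=5]]
   so D = (8, 17/2)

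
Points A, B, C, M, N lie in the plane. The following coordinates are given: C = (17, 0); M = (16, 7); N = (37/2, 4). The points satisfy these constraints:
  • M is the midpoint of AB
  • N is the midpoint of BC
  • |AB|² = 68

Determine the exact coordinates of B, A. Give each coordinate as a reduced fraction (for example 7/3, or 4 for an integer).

B = (20, 8)
A = (12, 6)

1. B_x = 20  [B = 2·N−C = 2·(37/2, 4)−(17, 0)]
2. B_y = 8  [B = 2·N−C = 2·(37/2, 4)−(17, 0)]
   so B = (20, 8)
3. A_x = 12  [A = 2·M−B = 2·(16, 7)−(20, 8)]
4. A_y = 6  [A = 2·M−B = 2·(16, 7)−(20, 8)]
   so A = (12, 6)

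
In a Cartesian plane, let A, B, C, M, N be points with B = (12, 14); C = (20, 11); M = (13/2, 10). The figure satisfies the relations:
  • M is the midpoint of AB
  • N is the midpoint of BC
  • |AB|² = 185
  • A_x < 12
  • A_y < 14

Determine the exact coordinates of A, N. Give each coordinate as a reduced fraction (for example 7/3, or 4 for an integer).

1. A_x = 1  [A = 2·M−B = 2·(13/2, 10)−(12, 14)]
2. A_y = 6  [A = 2·M−B = 2·(13/2, 10)−(12, 14)]
   so A = (1, 6)
3. N_x = 16  [2·N = B+C = (12, 14)+(20, 11)]
4. N_y = 25/2  [2·N = B+C = (12, 14)+(20, 11)]
   so N = (16, 25/2)

A = (1, 6)
N = (16, 25/2)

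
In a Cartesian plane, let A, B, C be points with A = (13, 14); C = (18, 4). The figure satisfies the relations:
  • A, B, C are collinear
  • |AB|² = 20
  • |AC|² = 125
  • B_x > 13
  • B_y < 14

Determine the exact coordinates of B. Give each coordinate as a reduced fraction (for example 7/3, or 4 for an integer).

1. B_x = 15  [[A, B, C are collinear ⇒ -10x-5y+200=0] ∩ [|B−(13, 14)|²=20]]
2. B_y = 10  [[A, B, C are collinear ⇒ -10x-5y+200=0] ∩ [|B−(13, 14)|²=20]]
   so B = (15, 10)

B = (15, 10)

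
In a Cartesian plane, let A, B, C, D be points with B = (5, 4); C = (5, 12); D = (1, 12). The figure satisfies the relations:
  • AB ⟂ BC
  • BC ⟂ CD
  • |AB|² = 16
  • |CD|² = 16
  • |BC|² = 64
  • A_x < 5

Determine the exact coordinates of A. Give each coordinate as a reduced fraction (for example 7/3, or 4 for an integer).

A = (1, 4)

1. A_x = 1  [[AB ⟂ BC ⇒ -8y+32=0] ∩ [|A−(5, 4)|²=16]]
2. A_y = 4  [[AB ⟂ BC ⇒ -8y+32=0] ∩ [|A−(5, 4)|²=16]]
   so A = (1, 4)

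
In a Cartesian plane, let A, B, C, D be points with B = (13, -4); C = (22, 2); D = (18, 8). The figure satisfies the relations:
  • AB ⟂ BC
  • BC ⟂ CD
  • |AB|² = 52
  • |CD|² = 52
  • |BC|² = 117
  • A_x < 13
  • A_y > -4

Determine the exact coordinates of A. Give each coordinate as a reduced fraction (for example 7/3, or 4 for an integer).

1. A_x = 9  [[AB ⟂ BC ⇒ -9x-6y+93=0] ∩ [|A−(13, -4)|²=52]]
2. A_y = 2  [[AB ⟂ BC ⇒ -9x-6y+93=0] ∩ [|A−(13, -4)|²=52]]
   so A = (9, 2)

A = (9, 2)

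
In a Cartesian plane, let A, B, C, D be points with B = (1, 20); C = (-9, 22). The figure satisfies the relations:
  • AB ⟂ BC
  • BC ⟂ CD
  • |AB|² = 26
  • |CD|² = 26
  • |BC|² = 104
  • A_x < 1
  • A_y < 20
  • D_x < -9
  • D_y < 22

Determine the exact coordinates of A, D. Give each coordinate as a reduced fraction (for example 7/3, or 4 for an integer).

1. A_x = 0  [[AB ⟂ BC ⇒ 10x-2y+30=0] ∩ [|A−(1, 20)|²=26]]
2. A_y = 15  [[AB ⟂ BC ⇒ 10x-2y+30=0] ∩ [|A−(1, 20)|²=26]]
   so A = (0, 15)
3. D_x = -10  [[BC ⟂ CD ⇒ -10x+2y-134=0] ∩ [|D−(-9, 22)|²=26]]
4. D_y = 17  [[BC ⟂ CD ⇒ -10x+2y-134=0] ∩ [|D−(-9, 22)|²=26]]
   so D = (-10, 17)

A = (0, 15)
D = (-10, 17)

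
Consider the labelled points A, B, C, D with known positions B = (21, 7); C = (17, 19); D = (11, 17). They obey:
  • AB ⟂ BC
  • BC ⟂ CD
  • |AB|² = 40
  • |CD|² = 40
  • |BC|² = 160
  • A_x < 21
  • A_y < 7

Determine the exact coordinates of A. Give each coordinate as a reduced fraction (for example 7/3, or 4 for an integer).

1. A_x = 15  [[AB ⟂ BC ⇒ 4x-12y=0] ∩ [|A−(21, 7)|²=40]]
2. A_y = 5  [[AB ⟂ BC ⇒ 4x-12y=0] ∩ [|A−(21, 7)|²=40]]
   so A = (15, 5)

A = (15, 5)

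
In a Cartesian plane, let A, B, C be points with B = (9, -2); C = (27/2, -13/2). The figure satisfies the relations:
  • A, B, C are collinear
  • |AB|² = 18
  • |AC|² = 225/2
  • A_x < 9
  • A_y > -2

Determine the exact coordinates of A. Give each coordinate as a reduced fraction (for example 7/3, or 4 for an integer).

A = (6, 1)

1. A_x = 6  [[A, B, C are collinear ⇒ 9/2x+9/2y-63/2=0] ∩ [|A−(9, -2)|²=18]]
2. A_y = 1  [[A, B, C are collinear ⇒ 9/2x+9/2y-63/2=0] ∩ [|A−(9, -2)|²=18]]
   so A = (6, 1)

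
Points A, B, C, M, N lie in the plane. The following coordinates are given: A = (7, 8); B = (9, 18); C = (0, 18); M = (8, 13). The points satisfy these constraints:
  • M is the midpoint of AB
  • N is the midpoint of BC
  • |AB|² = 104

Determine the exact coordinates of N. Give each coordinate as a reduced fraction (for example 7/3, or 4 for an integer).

N = (9/2, 18)

1. N_x = 9/2  [2·N = B+C = (9, 18)+(0, 18)]
2. N_y = 18  [2·N = B+C = (9, 18)+(0, 18)]
   so N = (9/2, 18)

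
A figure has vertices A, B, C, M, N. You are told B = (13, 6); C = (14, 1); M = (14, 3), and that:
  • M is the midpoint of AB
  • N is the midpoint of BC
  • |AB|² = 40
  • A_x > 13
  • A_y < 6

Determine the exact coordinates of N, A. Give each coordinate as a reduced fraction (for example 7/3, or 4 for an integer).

N = (27/2, 7/2)
A = (15, 0)

1. A_x = 15  [A = 2·M−B = 2·(14, 3)−(13, 6)]
2. A_y = 0  [A = 2·M−B = 2·(14, 3)−(13, 6)]
   so A = (15, 0)
3. N_x = 27/2  [2·N = B+C = (13, 6)+(14, 1)]
4. N_y = 7/2  [2·N = B+C = (13, 6)+(14, 1)]
   so N = (27/2, 7/2)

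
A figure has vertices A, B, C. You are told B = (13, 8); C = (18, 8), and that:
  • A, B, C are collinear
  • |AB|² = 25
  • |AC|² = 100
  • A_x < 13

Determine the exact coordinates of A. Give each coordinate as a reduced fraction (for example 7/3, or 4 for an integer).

A = (8, 8)

1. A_x = 8  [[A, B, C are collinear ⇒ 5y-40=0] ∩ [|A−(13, 8)|²=25]]
2. A_y = 8  [[A, B, C are collinear ⇒ 5y-40=0] ∩ [|A−(13, 8)|²=25]]
   so A = (8, 8)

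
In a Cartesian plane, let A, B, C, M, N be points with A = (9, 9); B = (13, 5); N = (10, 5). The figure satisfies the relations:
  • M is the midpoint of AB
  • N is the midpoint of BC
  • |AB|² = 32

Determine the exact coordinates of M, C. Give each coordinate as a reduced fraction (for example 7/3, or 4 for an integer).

M = (11, 7)
C = (7, 5)

1. M_x = 11  [2·M = A+B = (9, 9)+(13, 5)]
2. M_y = 7  [2·M = A+B = (9, 9)+(13, 5)]
   so M = (11, 7)
3. C_x = 7  [C = 2·N−B = 2·(10, 5)−(13, 5)]
4. C_y = 5  [C = 2·N−B = 2·(10, 5)−(13, 5)]
   so C = (7, 5)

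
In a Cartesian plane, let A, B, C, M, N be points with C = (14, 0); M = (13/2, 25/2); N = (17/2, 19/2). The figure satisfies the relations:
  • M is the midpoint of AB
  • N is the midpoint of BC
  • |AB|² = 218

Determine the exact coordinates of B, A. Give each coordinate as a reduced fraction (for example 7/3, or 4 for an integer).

B = (3, 19)
A = (10, 6)

1. B_x = 3  [B = 2·N−C = 2·(17/2, 19/2)−(14, 0)]
2. B_y = 19  [B = 2·N−C = 2·(17/2, 19/2)−(14, 0)]
   so B = (3, 19)
3. A_x = 10  [A = 2·M−B = 2·(13/2, 25/2)−(3, 19)]
4. A_y = 6  [A = 2·M−B = 2·(13/2, 25/2)−(3, 19)]
   so A = (10, 6)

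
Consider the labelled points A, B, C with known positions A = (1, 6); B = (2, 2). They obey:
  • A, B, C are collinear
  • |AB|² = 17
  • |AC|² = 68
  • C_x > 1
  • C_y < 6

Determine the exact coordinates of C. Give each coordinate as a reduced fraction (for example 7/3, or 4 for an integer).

C = (3, -2)

1. C_x = 3  [[A, B, C are collinear ⇒ 4x+1y-10=0] ∩ [|C−(1, 6)|²=68]]
2. C_y = -2  [[A, B, C are collinear ⇒ 4x+1y-10=0] ∩ [|C−(1, 6)|²=68]]
   so C = (3, -2)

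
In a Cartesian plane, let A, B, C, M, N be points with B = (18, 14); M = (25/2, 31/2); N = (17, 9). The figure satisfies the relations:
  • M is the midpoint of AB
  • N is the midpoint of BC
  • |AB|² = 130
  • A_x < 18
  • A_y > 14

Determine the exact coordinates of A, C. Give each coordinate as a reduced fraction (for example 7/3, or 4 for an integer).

A = (7, 17)
C = (16, 4)

1. A_x = 7  [A = 2·M−B = 2·(25/2, 31/2)−(18, 14)]
2. A_y = 17  [A = 2·M−B = 2·(25/2, 31/2)−(18, 14)]
   so A = (7, 17)
3. C_x = 16  [C = 2·N−B = 2·(17, 9)−(18, 14)]
4. C_y = 4  [C = 2·N−B = 2·(17, 9)−(18, 14)]
   so C = (16, 4)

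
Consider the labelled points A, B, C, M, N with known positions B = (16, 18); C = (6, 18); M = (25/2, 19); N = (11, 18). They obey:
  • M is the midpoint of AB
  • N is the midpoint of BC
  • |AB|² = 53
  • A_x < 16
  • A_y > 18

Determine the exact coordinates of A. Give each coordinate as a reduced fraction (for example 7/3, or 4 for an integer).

A = (9, 20)

1. A_x = 9  [A = 2·M−B = 2·(25/2, 19)−(16, 18)]
2. A_y = 20  [A = 2·M−B = 2·(25/2, 19)−(16, 18)]
   so A = (9, 20)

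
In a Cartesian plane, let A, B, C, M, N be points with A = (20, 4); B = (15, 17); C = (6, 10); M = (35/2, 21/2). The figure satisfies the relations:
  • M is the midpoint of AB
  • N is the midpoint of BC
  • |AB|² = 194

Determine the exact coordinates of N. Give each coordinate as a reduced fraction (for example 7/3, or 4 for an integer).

N = (21/2, 27/2)

1. N_x = 21/2  [2·N = B+C = (15, 17)+(6, 10)]
2. N_y = 27/2  [2·N = B+C = (15, 17)+(6, 10)]
   so N = (21/2, 27/2)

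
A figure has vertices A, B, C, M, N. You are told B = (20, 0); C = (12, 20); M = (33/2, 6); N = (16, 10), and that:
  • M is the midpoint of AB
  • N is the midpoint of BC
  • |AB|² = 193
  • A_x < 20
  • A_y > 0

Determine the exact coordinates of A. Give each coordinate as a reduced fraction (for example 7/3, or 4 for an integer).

1. A_x = 13  [A = 2·M−B = 2·(33/2, 6)−(20, 0)]
2. A_y = 12  [A = 2·M−B = 2·(33/2, 6)−(20, 0)]
   so A = (13, 12)

A = (13, 12)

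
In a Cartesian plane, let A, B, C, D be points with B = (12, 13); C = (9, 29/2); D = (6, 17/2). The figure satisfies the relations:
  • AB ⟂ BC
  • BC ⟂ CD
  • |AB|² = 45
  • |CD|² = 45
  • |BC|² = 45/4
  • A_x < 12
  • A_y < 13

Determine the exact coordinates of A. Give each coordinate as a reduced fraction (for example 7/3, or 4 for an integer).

1. A_x = 9  [[AB ⟂ BC ⇒ 3x-3/2y-33/2=0] ∩ [|A−(12, 13)|²=45]]
2. A_y = 7  [[AB ⟂ BC ⇒ 3x-3/2y-33/2=0] ∩ [|A−(12, 13)|²=45]]
   so A = (9, 7)

A = (9, 7)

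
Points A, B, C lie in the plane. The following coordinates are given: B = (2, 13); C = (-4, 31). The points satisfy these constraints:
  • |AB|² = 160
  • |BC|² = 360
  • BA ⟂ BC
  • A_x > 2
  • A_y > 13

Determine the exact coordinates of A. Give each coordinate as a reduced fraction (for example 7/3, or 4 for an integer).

1. A_x = 14  [[BA ⟂ BC ⇒ -6x+18y-222=0] ∩ [|A−(2, 13)|²=160]]
2. A_y = 17  [[BA ⟂ BC ⇒ -6x+18y-222=0] ∩ [|A−(2, 13)|²=160]]
   so A = (14, 17)

A = (14, 17)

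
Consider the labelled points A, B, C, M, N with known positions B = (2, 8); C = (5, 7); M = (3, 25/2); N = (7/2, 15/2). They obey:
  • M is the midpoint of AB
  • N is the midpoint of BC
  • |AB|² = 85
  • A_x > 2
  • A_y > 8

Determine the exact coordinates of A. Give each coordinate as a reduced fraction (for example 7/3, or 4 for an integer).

A = (4, 17)

1. A_x = 4  [A = 2·M−B = 2·(3, 25/2)−(2, 8)]
2. A_y = 17  [A = 2·M−B = 2·(3, 25/2)−(2, 8)]
   so A = (4, 17)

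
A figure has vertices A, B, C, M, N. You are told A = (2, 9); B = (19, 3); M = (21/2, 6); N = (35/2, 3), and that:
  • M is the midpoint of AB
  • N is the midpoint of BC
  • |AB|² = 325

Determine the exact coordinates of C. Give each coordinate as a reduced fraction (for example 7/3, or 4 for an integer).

1. C_x = 16  [C = 2·N−B = 2·(35/2, 3)−(19, 3)]
2. C_y = 3  [C = 2·N−B = 2·(35/2, 3)−(19, 3)]
   so C = (16, 3)

C = (16, 3)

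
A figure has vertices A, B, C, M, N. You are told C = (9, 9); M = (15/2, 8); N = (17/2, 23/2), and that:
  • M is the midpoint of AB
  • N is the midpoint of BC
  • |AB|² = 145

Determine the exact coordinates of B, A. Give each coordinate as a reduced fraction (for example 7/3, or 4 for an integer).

1. B_x = 8  [B = 2·N−C = 2·(17/2, 23/2)−(9, 9)]
2. B_y = 14  [B = 2·N−C = 2·(17/2, 23/2)−(9, 9)]
   so B = (8, 14)
3. A_x = 7  [A = 2·M−B = 2·(15/2, 8)−(8, 14)]
4. A_y = 2  [A = 2·M−B = 2·(15/2, 8)−(8, 14)]
   so A = (7, 2)

B = (8, 14)
A = (7, 2)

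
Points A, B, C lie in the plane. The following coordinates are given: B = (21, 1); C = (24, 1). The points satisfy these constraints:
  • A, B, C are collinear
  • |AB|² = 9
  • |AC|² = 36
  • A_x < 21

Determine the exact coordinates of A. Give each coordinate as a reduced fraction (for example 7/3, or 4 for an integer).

A = (18, 1)

1. A_x = 18  [[A, B, C are collinear ⇒ 3y-3=0] ∩ [|A−(21, 1)|²=9]]
2. A_y = 1  [[A, B, C are collinear ⇒ 3y-3=0] ∩ [|A−(21, 1)|²=9]]
   so A = (18, 1)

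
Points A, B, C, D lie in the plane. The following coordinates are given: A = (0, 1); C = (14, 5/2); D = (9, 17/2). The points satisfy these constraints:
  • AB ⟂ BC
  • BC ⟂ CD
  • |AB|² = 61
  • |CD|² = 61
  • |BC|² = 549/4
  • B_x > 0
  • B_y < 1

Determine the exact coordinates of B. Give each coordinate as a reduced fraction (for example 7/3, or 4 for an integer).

B = (5, -5)

1. B_x = 5  [[BC ⟂ CD ⇒ 5x-6y-55=0] ∩ [|B−(0, 1)|²=61]]
2. B_y = -5  [[BC ⟂ CD ⇒ 5x-6y-55=0] ∩ [|B−(0, 1)|²=61]]
   so B = (5, -5)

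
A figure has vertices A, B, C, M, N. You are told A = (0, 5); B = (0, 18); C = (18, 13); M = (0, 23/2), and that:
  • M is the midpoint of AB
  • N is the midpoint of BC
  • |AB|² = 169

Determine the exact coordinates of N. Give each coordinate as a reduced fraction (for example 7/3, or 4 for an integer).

1. N_x = 9  [2·N = B+C = (0, 18)+(18, 13)]
2. N_y = 31/2  [2·N = B+C = (0, 18)+(18, 13)]
   so N = (9, 31/2)

N = (9, 31/2)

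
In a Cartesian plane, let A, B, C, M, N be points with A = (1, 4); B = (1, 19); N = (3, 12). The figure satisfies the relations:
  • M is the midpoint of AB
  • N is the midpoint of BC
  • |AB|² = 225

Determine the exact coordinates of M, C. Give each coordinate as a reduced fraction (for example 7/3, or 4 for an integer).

M = (1, 23/2)
C = (5, 5)

1. M_x = 1  [2·M = A+B = (1, 4)+(1, 19)]
2. M_y = 23/2  [2·M = A+B = (1, 4)+(1, 19)]
   so M = (1, 23/2)
3. C_x = 5  [C = 2·N−B = 2·(3, 12)−(1, 19)]
4. C_y = 5  [C = 2·N−B = 2·(3, 12)−(1, 19)]
   so C = (5, 5)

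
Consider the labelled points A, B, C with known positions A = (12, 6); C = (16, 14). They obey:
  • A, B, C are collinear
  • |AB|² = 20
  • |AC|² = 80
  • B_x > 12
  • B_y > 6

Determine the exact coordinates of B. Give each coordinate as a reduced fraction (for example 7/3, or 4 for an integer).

B = (14, 10)

1. B_x = 14  [[A, B, C are collinear ⇒ 8x-4y-72=0] ∩ [|B−(12, 6)|²=20]]
2. B_y = 10  [[A, B, C are collinear ⇒ 8x-4y-72=0] ∩ [|B−(12, 6)|²=20]]
   so B = (14, 10)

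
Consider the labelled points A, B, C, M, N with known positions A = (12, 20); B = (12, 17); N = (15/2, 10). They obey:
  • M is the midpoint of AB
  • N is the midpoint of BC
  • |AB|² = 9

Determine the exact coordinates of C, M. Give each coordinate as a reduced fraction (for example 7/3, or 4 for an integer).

1. M_x = 12  [2·M = A+B = (12, 20)+(12, 17)]
2. M_y = 37/2  [2·M = A+B = (12, 20)+(12, 17)]
   so M = (12, 37/2)
3. C_x = 3  [C = 2·N−B = 2·(15/2, 10)−(12, 17)]
4. C_y = 3  [C = 2·N−B = 2·(15/2, 10)−(12, 17)]
   so C = (3, 3)

C = (3, 3)
M = (12, 37/2)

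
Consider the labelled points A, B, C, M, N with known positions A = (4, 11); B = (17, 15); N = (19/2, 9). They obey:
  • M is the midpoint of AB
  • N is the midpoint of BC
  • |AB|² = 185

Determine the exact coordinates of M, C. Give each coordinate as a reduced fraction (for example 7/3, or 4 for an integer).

1. M_x = 21/2  [2·M = A+B = (4, 11)+(17, 15)]
2. M_y = 13  [2·M = A+B = (4, 11)+(17, 15)]
   so M = (21/2, 13)
3. C_x = 2  [C = 2·N−B = 2·(19/2, 9)−(17, 15)]
4. C_y = 3  [C = 2·N−B = 2·(19/2, 9)−(17, 15)]
   so C = (2, 3)

M = (21/2, 13)
C = (2, 3)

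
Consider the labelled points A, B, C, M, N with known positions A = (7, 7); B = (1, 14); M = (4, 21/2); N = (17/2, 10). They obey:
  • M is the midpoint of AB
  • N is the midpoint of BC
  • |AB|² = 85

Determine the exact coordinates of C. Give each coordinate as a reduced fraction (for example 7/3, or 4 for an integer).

C = (16, 6)

1. C_x = 16  [C = 2·N−B = 2·(17/2, 10)−(1, 14)]
2. C_y = 6  [C = 2·N−B = 2·(17/2, 10)−(1, 14)]
   so C = (16, 6)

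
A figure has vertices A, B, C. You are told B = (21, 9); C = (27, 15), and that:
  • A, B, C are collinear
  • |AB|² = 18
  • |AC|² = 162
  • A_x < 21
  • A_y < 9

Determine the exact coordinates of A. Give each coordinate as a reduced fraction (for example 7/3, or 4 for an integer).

1. A_x = 18  [[A, B, C are collinear ⇒ -6x+6y+72=0] ∩ [|A−(21, 9)|²=18]]
2. A_y = 6  [[A, B, C are collinear ⇒ -6x+6y+72=0] ∩ [|A−(21, 9)|²=18]]
   so A = (18, 6)

A = (18, 6)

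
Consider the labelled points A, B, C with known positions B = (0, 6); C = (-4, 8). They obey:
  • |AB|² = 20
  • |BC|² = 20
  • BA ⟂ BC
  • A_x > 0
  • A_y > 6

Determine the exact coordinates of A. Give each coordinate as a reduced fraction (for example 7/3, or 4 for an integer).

A = (2, 10)

1. A_x = 2  [[BA ⟂ BC ⇒ -4x+2y-12=0] ∩ [|A−(0, 6)|²=20]]
2. A_y = 10  [[BA ⟂ BC ⇒ -4x+2y-12=0] ∩ [|A−(0, 6)|²=20]]
   so A = (2, 10)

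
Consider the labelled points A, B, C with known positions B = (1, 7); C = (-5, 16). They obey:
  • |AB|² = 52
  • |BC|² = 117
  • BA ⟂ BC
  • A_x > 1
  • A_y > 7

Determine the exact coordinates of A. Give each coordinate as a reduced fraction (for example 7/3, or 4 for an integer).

A = (7, 11)

1. A_x = 7  [[BA ⟂ BC ⇒ -6x+9y-57=0] ∩ [|A−(1, 7)|²=52]]
2. A_y = 11  [[BA ⟂ BC ⇒ -6x+9y-57=0] ∩ [|A−(1, 7)|²=52]]
   so A = (7, 11)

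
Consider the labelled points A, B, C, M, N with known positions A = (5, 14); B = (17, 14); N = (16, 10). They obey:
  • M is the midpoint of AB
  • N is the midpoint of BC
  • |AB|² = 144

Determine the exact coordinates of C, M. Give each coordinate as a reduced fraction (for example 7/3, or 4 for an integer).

1. M_x = 11  [2·M = A+B = (5, 14)+(17, 14)]
2. M_y = 14  [2·M = A+B = (5, 14)+(17, 14)]
   so M = (11, 14)
3. C_x = 15  [C = 2·N−B = 2·(16, 10)−(17, 14)]
4. C_y = 6  [C = 2·N−B = 2·(16, 10)−(17, 14)]
   so C = (15, 6)

C = (15, 6)
M = (11, 14)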